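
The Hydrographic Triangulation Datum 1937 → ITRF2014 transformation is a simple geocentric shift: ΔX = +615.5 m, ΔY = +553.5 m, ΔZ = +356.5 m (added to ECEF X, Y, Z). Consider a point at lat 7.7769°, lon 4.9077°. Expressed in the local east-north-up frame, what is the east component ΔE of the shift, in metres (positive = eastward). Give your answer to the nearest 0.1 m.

ΔE = 498.8 m

At φ = 7.7769°, λ = 4.9077°: sin φ = 0.135316, cos φ = 0.990802, sin λ = 0.085551, cos λ = 0.996334.
ΔE = −sin λ·ΔX + cos λ·ΔY = −(0.085551)·(615.5) + (0.996334)·(553.5) = 498.81 m.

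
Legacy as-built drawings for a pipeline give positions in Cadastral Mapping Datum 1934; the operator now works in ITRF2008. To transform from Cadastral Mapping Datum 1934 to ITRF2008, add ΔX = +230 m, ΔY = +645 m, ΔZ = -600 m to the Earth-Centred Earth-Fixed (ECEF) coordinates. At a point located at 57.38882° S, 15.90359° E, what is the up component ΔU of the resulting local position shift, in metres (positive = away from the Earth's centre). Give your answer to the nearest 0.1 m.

The local up (radial) axis is (cos φ cos λ, cos φ sin λ, sin φ), giving ΔU = 119.211 + 95.253 + 505.408 = 719.87 m.

ΔU = 719.9 m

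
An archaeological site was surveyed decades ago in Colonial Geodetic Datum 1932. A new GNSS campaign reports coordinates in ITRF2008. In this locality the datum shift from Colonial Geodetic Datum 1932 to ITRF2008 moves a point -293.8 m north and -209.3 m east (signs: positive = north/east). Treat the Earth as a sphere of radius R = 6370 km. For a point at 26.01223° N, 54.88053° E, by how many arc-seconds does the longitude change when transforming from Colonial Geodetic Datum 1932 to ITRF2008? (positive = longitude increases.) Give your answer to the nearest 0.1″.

Δλ = -7.5″

At latitude 26.01223°, cos φ = 0.898700.
One radian of longitude at latitude φ spans R cos φ, so Δλ = ΔE / (R cos φ) = -209.3 / (6370000 × 0.898700) = -3.6561e-05 rad = -7.541″.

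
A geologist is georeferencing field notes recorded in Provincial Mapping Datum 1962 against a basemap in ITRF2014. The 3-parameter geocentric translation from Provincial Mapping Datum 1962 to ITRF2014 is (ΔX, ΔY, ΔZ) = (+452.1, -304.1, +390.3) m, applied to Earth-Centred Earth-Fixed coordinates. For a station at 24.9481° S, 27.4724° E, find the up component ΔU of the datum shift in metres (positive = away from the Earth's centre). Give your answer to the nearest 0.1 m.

At φ = -24.9481°, λ = 27.4724°: sin φ = -0.421797, cos φ = 0.906690, sin λ = 0.461321, cos λ = 0.887233.
ΔU = cos φ cos λ·ΔX + cos φ sin λ·ΔY + sin φ·ΔZ = (0.906690)(0.887233)(452.1) + (0.906690)(0.461321)(-304.1) + (-0.421797)(390.3) = 71.86 m.

ΔU = 71.9 m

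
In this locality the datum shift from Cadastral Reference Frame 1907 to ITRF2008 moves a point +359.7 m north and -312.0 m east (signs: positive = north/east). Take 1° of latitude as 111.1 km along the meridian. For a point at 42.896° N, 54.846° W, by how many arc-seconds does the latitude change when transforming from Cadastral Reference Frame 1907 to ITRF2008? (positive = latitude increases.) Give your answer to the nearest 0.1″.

1° of latitude = 111.1 km, so Δφ = 359.7 / 111100 = 0.0032376° = 11.655″.

Δφ = 11.7″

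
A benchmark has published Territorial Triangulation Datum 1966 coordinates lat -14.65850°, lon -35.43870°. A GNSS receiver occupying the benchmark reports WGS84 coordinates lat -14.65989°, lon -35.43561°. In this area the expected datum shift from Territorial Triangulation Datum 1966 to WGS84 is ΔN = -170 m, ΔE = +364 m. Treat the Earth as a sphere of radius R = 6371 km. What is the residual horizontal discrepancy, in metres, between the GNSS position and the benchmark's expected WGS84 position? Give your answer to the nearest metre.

Observed coordinate differences: Δφ = -0.00139°, Δλ = +0.00309°.
Converting to metres (1° lat = 111195 m, cos φ = 0.967451): observed ΔN = -154.6 m, observed ΔE = 332.4 m.
Subtracting the expected shift leaves a residual of -154.6 − (-170) = 15.4 m north and 332.4 − (364) = -31.6 m east.
Residual distance = √(15.4² + (-31.6)²) = 35.2 m.

35 m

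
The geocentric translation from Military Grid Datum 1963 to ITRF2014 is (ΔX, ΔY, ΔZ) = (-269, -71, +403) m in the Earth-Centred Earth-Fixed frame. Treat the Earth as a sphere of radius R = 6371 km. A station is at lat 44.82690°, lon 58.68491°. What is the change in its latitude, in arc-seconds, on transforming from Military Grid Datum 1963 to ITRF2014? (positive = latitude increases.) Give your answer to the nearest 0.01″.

Δφ = 13.83″

sin φ = 0.704967, cos φ = 0.709240, sin λ = 0.854322, cos λ = 0.519744.
North component: ΔN = −sin φ cos λ·ΔX − sin φ sin λ·ΔY + cos φ·ΔZ = −(0.704967)(0.519744)(-269) − (0.704967)(0.854322)(-71) + (0.709240)(403) = 427.15 m.
1° of latitude spans πR/180 = 111195 m, so Δφ = 427.15 / 111195 × 3600 = 13.829″.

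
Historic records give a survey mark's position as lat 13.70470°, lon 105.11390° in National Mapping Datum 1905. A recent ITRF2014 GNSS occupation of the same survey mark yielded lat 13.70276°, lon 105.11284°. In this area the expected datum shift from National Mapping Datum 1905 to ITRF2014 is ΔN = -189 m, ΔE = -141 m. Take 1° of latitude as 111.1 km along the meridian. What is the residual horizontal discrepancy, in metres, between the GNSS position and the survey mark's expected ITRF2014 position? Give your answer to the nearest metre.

38 m

Observed coordinate differences: Δφ = -0.00194°, Δλ = -0.00106°.
Converting to metres (1° lat = 111100 m, cos φ = 0.971530): observed ΔN = -215.5 m, observed ΔE = -114.4 m.
Subtracting the expected shift leaves a residual of -215.5 − (-189) = -26.5 m north and -114.4 − (-141) = 26.6 m east.
Residual distance = √((-26.5)² + 26.6²) = 37.6 m.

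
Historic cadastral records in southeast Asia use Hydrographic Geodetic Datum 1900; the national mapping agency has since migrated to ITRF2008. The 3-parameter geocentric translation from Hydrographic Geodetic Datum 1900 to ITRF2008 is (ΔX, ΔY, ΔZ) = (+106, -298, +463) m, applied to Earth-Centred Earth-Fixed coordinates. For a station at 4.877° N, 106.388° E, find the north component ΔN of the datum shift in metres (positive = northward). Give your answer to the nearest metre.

The local north axis is (−sin φ cos λ, −sin φ sin λ, cos φ), giving ΔN = 2.543 + 24.306 + 461.324 = 488.17 m.

ΔN = 488 m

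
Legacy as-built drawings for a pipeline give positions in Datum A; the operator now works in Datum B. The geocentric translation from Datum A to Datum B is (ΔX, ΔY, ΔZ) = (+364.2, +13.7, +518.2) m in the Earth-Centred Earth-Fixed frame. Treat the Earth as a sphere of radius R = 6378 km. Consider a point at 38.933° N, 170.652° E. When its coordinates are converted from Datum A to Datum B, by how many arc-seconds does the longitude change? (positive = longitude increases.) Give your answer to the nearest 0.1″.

sin φ = 0.628411, cos φ = 0.777881, sin λ = 0.162431, cos λ = -0.986720.
East component: ΔE = −sin λ·ΔX + cos λ·ΔY = −(0.162431)(364.2) + (-0.986720)(13.7) = -72.68 m.
1° of latitude spans πR/180 = 111317 m; at latitude φ, 1° of longitude spans that × cos φ = 86591.5 m, so Δλ = -72.68 / 86591.5 × 3600 = -3.021″.

Δλ = -3.0″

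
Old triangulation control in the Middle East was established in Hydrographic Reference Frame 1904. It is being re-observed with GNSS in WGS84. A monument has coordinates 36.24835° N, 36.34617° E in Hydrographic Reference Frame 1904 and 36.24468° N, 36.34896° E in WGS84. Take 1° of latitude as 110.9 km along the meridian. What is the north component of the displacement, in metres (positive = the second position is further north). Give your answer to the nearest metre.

ΔN = -407 m

Δφ = 36.24468° − 36.24835° = -0.00367°; Δλ = 36.34896° − 36.34617° = +0.00279°.
ΔN = Δφ × 110900 = -407.0 m; ΔE = Δλ × 110900 × cos(36.24835°) = +0.00279 × 110900 × 0.806462 = 249.5 m.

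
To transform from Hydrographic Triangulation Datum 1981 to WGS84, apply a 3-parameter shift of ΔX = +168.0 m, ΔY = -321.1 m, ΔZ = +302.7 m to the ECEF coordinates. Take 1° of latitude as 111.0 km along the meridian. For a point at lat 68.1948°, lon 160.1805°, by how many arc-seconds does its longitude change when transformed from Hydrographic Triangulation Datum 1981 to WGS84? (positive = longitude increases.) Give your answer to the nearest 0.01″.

Δλ = 21.40″

sin φ = 0.928452, cos φ = 0.371452, sin λ = 0.339058, cos λ = -0.940765.
East component: ΔE = −sin λ·ΔX + cos λ·ΔY = −(0.339058)(168.0) + (-0.940765)(-321.1) = 245.12 m.
1° of latitude spans 111000 m; at latitude φ, 1° of longitude spans that × cos φ = 41231.2 m, so Δλ = 245.12 / 41231.2 × 3600 = 21.402″.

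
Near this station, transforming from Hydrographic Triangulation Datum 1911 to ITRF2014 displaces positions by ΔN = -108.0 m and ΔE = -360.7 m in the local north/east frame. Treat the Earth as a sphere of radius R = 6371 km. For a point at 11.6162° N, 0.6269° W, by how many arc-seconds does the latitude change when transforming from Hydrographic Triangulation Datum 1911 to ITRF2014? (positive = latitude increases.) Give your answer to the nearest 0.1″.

On a sphere of radius R, 1 rad of latitude = R, so Δφ = ΔN / R = -108.0 / 6371000 = -1.6952e-05 rad = -3.497″.

Δφ = -3.5″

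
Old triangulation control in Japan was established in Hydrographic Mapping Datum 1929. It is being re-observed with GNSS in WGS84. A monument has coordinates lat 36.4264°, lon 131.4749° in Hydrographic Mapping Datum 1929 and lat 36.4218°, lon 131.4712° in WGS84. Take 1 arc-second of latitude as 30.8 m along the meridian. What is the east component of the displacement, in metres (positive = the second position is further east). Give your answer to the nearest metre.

Δφ = 36.4218° − 36.4264° = -0.0046°; Δλ = 131.4712° − 131.4749° = -0.0037°.
1° of latitude = 3600 × 30.80 = 110880 m.
ΔN = Δφ × 110880 = -510.0 m; ΔE = Δλ × 110880 × cos(36.4264°) = -0.0037 × 110880 × 0.804620 = -330.1 m.

ΔE = -330 m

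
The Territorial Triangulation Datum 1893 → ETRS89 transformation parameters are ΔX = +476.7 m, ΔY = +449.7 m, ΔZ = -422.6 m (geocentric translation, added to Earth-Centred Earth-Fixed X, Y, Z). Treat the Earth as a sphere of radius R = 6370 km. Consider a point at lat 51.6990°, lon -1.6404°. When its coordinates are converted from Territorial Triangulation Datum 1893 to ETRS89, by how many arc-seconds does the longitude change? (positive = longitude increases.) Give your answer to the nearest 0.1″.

sin φ = 0.784766, cos φ = 0.619793, sin λ = -0.028626, cos λ = 0.999590.
East component: ΔE = −sin λ·ΔX + cos λ·ΔY = −(-0.028626)(476.7) + (0.999590)(449.7) = 463.16 m.
1° of latitude spans πR/180 = 111177 m; at latitude φ, 1° of longitude spans that × cos φ = 68907.0 m, so Δλ = 463.16 / 68907.0 × 3600 = 24.198″.

Δλ = 24.2″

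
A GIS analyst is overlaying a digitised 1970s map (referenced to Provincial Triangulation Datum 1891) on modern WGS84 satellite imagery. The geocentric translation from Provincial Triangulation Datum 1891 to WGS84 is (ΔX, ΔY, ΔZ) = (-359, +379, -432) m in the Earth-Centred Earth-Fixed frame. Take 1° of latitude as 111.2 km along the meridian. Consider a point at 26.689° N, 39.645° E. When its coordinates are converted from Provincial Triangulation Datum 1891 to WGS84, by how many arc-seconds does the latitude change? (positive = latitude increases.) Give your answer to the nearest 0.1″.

Δφ = -12.0″

sin φ = 0.449147, cos φ = 0.893458, sin λ = 0.638029, cos λ = 0.770012.
North component: ΔN = −sin φ cos λ·ΔX − sin φ sin λ·ΔY + cos φ·ΔZ = −(0.449147)(0.770012)(-359) − (0.449147)(0.638029)(379) + (0.893458)(-432) = -370.42 m.
1° of latitude spans 111200 m, so Δφ = -370.42 / 111200 × 3600 = -11.992″.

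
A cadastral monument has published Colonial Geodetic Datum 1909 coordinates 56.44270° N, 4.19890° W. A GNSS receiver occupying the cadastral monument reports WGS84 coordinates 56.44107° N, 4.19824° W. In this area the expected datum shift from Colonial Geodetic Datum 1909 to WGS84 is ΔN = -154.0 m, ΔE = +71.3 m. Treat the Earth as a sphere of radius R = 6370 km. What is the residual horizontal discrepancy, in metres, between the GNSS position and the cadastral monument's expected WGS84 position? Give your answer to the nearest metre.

Observed coordinate differences: Δφ = -0.00163°, Δλ = +0.00066°.
Converting to metres (1° lat = 111177 m, cos φ = 0.552771): observed ΔN = -181.2 m, observed ΔE = 40.6 m.
Subtracting the expected shift leaves a residual of -181.2 − (-154.0) = -27.2 m north and 40.6 − (71.3) = -30.7 m east.
Residual distance = √((-27.2)² + (-30.7)²) = 41.1 m.

41 m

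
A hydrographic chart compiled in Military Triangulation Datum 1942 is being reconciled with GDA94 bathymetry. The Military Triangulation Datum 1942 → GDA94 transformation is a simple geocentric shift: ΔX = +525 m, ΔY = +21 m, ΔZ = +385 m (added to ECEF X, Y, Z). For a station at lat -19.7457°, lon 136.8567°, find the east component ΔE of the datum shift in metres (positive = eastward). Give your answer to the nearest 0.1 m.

ΔE = -374.3 m

At φ = -19.7457°, λ = 136.8567°: sin φ = -0.337846, cos φ = 0.941201, sin λ = 0.683825, cos λ = -0.729646.
ΔE = −sin λ·ΔX + cos λ·ΔY = −(0.683825)·(525) + (-0.729646)·(21) = -374.33 m.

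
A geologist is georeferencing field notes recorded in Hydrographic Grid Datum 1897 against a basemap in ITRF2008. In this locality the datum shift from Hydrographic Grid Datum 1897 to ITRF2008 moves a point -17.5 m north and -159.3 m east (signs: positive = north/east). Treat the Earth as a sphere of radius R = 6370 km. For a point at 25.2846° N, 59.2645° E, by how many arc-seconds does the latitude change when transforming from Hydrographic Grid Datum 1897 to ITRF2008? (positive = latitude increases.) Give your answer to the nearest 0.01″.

On a sphere of radius R, 1 rad of latitude = R, so Δφ = ΔN / R = -17.5 / 6370000 = -2.7473e-06 rad = -0.567″.

Δφ = -0.57″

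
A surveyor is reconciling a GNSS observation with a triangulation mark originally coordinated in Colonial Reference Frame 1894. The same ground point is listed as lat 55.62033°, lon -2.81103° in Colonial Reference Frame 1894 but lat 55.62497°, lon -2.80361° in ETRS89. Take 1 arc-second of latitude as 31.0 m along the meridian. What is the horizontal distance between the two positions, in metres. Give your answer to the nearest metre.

Δφ = 55.62497° − 55.62033° = +0.00464°; Δλ = -2.80361° − -2.81103° = +0.00742°.
1° of latitude = 3600 × 31.00 = 111600 m.
ΔN = Δφ × 111600 = 517.8 m; ΔE = Δλ × 111600 × cos(55.62033°) = +0.00742 × 111600 × 0.564674 = 467.6 m.
Distance = √(ΔE² + ΔN²) = √(467.6² + 517.8²) = 697.7 m.

698 m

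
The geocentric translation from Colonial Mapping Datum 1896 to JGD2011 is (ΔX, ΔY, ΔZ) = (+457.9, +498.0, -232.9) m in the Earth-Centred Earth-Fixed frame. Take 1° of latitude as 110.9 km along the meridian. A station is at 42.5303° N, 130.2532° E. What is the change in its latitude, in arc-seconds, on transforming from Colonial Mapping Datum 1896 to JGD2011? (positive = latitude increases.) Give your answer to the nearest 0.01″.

Δφ = -7.42″

sin φ = 0.675980, cos φ = 0.736920, sin λ = 0.763196, cos λ = -0.646167.
North component: ΔN = −sin φ cos λ·ΔX − sin φ sin λ·ΔY + cos φ·ΔZ = −(0.675980)(-0.646167)(457.9) − (0.675980)(0.763196)(498.0) + (0.736920)(-232.9) = -228.54 m.
1° of latitude spans 110900 m, so Δφ = -228.54 / 110900 × 3600 = -7.419″.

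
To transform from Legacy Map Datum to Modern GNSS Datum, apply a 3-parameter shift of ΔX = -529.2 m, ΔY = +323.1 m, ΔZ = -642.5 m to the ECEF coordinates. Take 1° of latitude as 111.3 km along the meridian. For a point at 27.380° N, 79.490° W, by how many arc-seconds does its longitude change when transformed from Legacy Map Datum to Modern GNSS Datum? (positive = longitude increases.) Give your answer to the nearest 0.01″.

Δλ = -16.81″

sin φ = 0.459890, cos φ = 0.887976, sin λ = -0.983223, cos λ = 0.182407.
East component: ΔE = −sin λ·ΔX + cos λ·ΔY = −(-0.983223)(-529.2) + (0.182407)(323.1) = -461.39 m.
1° of latitude spans 111300 m; at latitude φ, 1° of longitude spans that × cos φ = 98831.7 m, so Δλ = -461.39 / 98831.7 × 3600 = -16.806″.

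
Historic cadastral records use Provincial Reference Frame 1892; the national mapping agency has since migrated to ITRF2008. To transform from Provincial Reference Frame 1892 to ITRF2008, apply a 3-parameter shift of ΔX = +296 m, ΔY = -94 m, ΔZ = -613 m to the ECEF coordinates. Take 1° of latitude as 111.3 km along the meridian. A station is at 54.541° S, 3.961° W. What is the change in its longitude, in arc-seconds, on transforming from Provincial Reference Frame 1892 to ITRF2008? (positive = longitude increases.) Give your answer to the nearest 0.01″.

Δλ = -4.09″

sin φ = -0.814531, cos φ = 0.580120, sin λ = -0.069077, cos λ = 0.997611.
East component: ΔE = −sin λ·ΔX + cos λ·ΔY = −(-0.069077)(296) + (0.997611)(-94) = -73.33 m.
1° of latitude spans 111300 m; at latitude φ, 1° of longitude spans that × cos φ = 64567.4 m, so Δλ = -73.33 / 64567.4 × 3600 = -4.088″.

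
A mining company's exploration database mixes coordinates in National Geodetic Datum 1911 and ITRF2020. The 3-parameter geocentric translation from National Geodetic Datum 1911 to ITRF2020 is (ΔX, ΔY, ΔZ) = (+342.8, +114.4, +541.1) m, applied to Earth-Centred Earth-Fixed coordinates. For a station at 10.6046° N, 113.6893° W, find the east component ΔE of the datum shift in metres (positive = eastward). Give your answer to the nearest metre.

At φ = 10.6046°, λ = -113.6893°: sin φ = 0.184030, cos φ = 0.982921, sin λ = -0.915738, cos λ = -0.401777.
ΔE = −sin λ·ΔX + cos λ·ΔY = −(-0.915738)·(342.8) + (-0.401777)·(114.4) = 267.95 m.

ΔE = 268 m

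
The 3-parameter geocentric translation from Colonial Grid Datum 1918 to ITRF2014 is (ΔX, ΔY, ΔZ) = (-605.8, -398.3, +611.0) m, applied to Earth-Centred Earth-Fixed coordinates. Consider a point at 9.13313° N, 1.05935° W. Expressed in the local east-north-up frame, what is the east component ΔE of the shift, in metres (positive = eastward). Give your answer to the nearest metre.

ΔE = -409 m

The local east axis at (φ, λ) is (−sin λ, cos λ, 0), so ΔE = −sin(-1.05935°)·(-605.8) + cos(-1.05935°)·(-398.3) = -409.43 m.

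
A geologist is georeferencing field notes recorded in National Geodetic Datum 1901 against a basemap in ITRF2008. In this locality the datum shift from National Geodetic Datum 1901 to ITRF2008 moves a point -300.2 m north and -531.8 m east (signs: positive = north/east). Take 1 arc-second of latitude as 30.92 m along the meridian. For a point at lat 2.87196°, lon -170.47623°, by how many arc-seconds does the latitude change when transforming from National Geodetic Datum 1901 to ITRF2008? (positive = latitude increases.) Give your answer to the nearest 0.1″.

Δφ = -9.7″

1″ of latitude = 30.92 m, so Δφ = -300.2 / 30.92 = -9.709″.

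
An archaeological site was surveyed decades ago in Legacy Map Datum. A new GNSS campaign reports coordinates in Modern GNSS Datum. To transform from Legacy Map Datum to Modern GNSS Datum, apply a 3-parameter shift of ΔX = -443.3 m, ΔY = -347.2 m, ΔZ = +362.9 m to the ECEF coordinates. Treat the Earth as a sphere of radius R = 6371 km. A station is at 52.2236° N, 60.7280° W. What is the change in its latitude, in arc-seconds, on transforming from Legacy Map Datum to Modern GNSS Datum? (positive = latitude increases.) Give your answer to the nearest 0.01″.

Δφ = 4.99″

sin φ = 0.790407, cos φ = 0.612582, sin λ = -0.872308, cos λ = 0.488956.
North component: ΔN = −sin φ cos λ·ΔX − sin φ sin λ·ΔY + cos φ·ΔZ = −(0.790407)(0.488956)(-443.3) − (0.790407)(-0.872308)(-347.2) + (0.612582)(362.9) = 154.24 m.
1° of latitude spans πR/180 = 111195 m, so Δφ = 154.24 / 111195 × 3600 = 4.994″.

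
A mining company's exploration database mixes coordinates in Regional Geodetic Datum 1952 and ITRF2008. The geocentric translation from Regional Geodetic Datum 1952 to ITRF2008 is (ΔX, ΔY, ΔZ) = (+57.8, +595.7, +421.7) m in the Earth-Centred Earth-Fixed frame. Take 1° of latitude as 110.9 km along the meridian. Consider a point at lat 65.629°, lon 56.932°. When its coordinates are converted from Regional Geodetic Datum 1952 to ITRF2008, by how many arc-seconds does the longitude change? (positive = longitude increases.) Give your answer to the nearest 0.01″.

Δλ = 21.76″

sin φ = 0.910893, cos φ = 0.412643, sin λ = 0.838024, cos λ = 0.545634.
East component: ΔE = −sin λ·ΔX + cos λ·ΔY = −(0.838024)(57.8) + (0.545634)(595.7) = 276.60 m.
1° of latitude spans 110900 m; at latitude φ, 1° of longitude spans that × cos φ = 45762.2 m, so Δλ = 276.60 / 45762.2 × 3600 = 21.759″.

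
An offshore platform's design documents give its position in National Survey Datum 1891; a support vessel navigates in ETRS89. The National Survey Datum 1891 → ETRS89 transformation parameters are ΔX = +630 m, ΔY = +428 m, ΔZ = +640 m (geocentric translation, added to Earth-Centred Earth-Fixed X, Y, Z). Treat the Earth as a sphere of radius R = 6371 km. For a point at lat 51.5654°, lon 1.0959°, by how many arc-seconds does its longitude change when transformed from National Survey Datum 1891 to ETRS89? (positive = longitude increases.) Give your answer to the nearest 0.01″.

sin φ = 0.783318, cos φ = 0.621621, sin λ = 0.019126, cos λ = 0.999817.
East component: ΔE = −sin λ·ΔX + cos λ·ΔY = −(0.019126)(630) + (0.999817)(428) = 415.87 m.
1° of latitude spans πR/180 = 111195 m; at latitude φ, 1° of longitude spans that × cos φ = 69121.1 m, so Δλ = 415.87 / 69121.1 × 3600 = 21.660″.

Δλ = 21.66″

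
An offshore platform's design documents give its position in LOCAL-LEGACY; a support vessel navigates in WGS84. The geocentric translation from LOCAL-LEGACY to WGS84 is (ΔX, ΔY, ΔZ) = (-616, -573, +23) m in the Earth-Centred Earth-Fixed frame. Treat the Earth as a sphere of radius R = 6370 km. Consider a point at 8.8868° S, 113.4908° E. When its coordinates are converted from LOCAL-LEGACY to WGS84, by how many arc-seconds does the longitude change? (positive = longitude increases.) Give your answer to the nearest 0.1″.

Δλ = 26.0″

sin φ = -0.154483, cos φ = 0.987995, sin λ = 0.917124, cos λ = -0.398602.
East component: ΔE = −sin λ·ΔX + cos λ·ΔY = −(0.917124)(-616) + (-0.398602)(-573) = 793.35 m.
1° of latitude spans πR/180 = 111177 m; at latitude φ, 1° of longitude spans that × cos φ = 109842.8 m, so Δλ = 793.35 / 109842.8 × 3600 = 26.001″.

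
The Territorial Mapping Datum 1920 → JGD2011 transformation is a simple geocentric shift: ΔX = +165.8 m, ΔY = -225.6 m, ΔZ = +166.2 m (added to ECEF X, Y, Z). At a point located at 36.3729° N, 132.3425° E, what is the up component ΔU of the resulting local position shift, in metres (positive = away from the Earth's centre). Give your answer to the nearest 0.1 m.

ΔU = -125.6 m

At φ = 36.3729°, λ = 132.3425°: sin φ = 0.593038, cos φ = 0.805174, sin λ = 0.739132, cos λ = -0.673561.
ΔU = cos φ cos λ·ΔX + cos φ sin λ·ΔY + sin φ·ΔZ = (0.805174)(-0.673561)(165.8) + (0.805174)(0.739132)(-225.6) + (0.593038)(166.2) = -125.62 m.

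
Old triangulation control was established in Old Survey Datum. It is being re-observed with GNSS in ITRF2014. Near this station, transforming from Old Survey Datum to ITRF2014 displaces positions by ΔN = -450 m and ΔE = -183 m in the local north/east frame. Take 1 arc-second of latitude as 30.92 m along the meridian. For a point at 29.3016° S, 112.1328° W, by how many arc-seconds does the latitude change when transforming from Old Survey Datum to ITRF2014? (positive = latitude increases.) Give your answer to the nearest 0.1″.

1″ of latitude = 30.92 m, so Δφ = -450.0 / 30.92 = -14.554″.

Δφ = -14.6″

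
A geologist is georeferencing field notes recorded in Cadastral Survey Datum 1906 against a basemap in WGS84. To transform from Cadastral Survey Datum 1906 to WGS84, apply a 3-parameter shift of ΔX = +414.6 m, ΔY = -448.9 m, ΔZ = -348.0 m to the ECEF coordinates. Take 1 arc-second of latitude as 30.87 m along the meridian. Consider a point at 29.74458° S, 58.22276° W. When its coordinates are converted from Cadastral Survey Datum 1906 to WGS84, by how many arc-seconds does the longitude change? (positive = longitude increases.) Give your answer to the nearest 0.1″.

sin φ = -0.496134, cos φ = 0.868246, sin λ = -0.850102, cos λ = 0.526618.
East component: ΔE = −sin λ·ΔX + cos λ·ΔY = −(-0.850102)(414.6) + (0.526618)(-448.9) = 116.05 m.
1° of latitude spans 3600 × 30.87 = 111132 m; at latitude φ, 1° of longitude spans that × cos φ = 96489.9 m, so Δλ = 116.05 / 96489.9 × 3600 = 4.330″.

Δλ = 4.3″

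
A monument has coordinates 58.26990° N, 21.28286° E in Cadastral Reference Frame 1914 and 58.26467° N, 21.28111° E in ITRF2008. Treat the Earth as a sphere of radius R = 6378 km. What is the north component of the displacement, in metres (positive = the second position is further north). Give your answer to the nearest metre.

ΔN = -582 m

Δφ = 58.26467° − 58.26990° = -0.00523°; Δλ = 21.28111° − 21.28286° = -0.00175°.
1° along a meridian = πR/180 = 111317 m.
ΔN = Δφ × 111317 = -582.2 m; ΔE = Δλ × 111317 × cos(58.26990°) = -0.00175 × 111317 × 0.525919 = -102.5 m.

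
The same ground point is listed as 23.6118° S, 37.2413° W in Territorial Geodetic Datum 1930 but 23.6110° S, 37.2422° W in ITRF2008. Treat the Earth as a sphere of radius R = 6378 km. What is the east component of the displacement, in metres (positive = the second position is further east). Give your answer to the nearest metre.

ΔE = -92 m

Δφ = -23.6110° − -23.6118° = +0.0008°; Δλ = -37.2422° − -37.2413° = -0.0009°.
1° along a meridian = πR/180 = 111317 m.
ΔN = Δφ × 111317 = 89.1 m; ΔE = Δλ × 111317 × cos(-23.6118°) = -0.0009 × 111317 × 0.916280 = -91.8 m.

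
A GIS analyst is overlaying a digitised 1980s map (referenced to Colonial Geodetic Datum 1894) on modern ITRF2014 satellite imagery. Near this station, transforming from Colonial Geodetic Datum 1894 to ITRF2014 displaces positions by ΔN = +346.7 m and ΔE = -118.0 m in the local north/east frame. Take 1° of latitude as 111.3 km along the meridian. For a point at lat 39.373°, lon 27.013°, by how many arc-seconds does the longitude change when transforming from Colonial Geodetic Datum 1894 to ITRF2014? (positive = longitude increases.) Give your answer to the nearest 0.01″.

At latitude 39.373°, cos φ = 0.773033.
1° of longitude at this latitude = 111.3 × cos φ = 86.04 km, so Δλ = -118.0 / 86038.5 = -0.0013715° = -4.937″.

Δλ = -4.94″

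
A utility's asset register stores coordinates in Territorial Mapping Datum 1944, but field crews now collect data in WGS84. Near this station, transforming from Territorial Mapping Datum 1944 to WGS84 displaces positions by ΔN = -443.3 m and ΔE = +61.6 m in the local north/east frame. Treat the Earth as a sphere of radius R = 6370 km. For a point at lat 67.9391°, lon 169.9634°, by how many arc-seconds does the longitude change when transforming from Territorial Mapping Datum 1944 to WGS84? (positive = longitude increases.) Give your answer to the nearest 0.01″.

Δλ = 5.31″

At latitude 67.9391°, cos φ = 0.375592.
One radian of longitude at latitude φ spans R cos φ, so Δλ = ΔE / (R cos φ) = 61.6 / (6370000 × 0.375592) = 2.5747e-05 rad = 5.311″.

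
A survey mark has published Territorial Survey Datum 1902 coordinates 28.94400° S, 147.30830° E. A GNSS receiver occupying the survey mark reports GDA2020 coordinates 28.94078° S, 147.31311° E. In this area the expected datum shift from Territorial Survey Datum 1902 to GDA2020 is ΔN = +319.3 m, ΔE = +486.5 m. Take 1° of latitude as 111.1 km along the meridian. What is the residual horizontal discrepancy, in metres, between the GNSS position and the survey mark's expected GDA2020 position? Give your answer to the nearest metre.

Observed coordinate differences: Δφ = +0.00322°, Δλ = +0.00481°.
Converting to metres (1° lat = 111100 m, cos φ = 0.875093): observed ΔN = 357.7 m, observed ΔE = 467.6 m.
Subtracting the expected shift leaves a residual of 357.7 − (319.3) = 38.4 m north and 467.6 − (486.5) = -18.9 m east.
Residual distance = √(38.4² + (-18.9)²) = 42.8 m.

43 m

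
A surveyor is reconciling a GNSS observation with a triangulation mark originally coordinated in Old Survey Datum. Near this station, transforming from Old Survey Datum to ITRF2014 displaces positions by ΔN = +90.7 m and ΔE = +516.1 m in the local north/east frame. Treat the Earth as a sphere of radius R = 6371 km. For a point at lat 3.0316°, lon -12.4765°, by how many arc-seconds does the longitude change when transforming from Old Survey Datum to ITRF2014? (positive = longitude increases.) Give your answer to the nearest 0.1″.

Δλ = 16.7″

At latitude 3.0316°, cos φ = 0.998601.
One radian of longitude at latitude φ spans R cos φ, so Δλ = ΔE / (R cos φ) = 516.1 / (6371000 × 0.998601) = 8.1121e-05 rad = 16.732″.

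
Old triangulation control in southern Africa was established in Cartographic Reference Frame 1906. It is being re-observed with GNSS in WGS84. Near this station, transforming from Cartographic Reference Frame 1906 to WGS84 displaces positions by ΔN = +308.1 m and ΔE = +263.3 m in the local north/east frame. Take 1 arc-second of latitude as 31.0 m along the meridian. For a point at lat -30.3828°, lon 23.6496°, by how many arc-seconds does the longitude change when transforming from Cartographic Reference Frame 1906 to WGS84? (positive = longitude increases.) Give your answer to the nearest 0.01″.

At latitude -30.3828°, cos φ = 0.862666.
1″ of longitude at this latitude = 31.00 × cos φ = 26.7426 m, so Δλ = 263.3 / 26.7426 = 9.846″.

Δλ = 9.85″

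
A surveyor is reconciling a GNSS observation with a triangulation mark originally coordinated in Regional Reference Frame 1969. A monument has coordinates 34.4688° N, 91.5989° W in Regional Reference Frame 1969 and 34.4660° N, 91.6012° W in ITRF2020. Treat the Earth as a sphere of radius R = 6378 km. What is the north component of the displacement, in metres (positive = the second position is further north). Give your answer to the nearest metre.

ΔN = -312 m

Δφ = 34.4660° − 34.4688° = -0.0028°; Δλ = -91.6012° − -91.5989° = -0.0023°.
1° along a meridian = πR/180 = 111317 m.
ΔN = Δφ × 111317 = -311.7 m; ΔE = Δλ × 111317 × cos(34.4688°) = -0.0023 × 111317 × 0.824434 = -211.1 m.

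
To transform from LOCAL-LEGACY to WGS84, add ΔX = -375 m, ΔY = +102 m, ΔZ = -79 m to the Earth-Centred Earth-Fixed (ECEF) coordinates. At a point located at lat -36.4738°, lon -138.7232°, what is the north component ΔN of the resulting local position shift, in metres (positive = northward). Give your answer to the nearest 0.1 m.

The local north axis is (−sin φ cos λ, −sin φ sin λ, cos φ), giving ΔN = 167.532 − 40.000 − 63.526 = 64.01 m.

ΔN = 64.0 m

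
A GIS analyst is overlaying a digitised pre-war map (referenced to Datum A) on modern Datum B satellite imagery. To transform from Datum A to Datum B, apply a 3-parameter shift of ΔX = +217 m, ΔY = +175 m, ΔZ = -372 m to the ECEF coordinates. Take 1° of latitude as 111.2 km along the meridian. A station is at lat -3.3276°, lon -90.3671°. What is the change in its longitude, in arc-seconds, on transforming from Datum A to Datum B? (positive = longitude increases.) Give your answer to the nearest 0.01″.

Δλ = 7.00″

sin φ = -0.058045, cos φ = 0.998314, sin λ = -0.999979, cos λ = -0.006407.
East component: ΔE = −sin λ·ΔX + cos λ·ΔY = −(-0.999979)(217) + (-0.006407)(175) = 215.87 m.
1° of latitude spans 111200 m; at latitude φ, 1° of longitude spans that × cos φ = 111012.5 m, so Δλ = 215.87 / 111012.5 × 3600 = 7.001″.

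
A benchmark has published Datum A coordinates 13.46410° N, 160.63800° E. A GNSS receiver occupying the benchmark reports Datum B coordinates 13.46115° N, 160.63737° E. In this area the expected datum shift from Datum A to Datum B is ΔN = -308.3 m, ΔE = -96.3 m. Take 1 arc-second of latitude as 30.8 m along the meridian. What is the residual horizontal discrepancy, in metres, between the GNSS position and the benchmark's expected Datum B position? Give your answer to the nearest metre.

Observed coordinate differences: Δφ = -0.00295°, Δλ = -0.00063°.
Converting to metres (1° lat = 110880 m, cos φ = 0.972516): observed ΔN = -327.1 m, observed ΔE = -67.9 m.
Subtracting the expected shift leaves a residual of -327.1 − (-308.3) = -18.8 m north and -67.9 − (-96.3) = 28.4 m east.
Residual distance = √((-18.8)² + 28.4²) = 34.0 m.

34 m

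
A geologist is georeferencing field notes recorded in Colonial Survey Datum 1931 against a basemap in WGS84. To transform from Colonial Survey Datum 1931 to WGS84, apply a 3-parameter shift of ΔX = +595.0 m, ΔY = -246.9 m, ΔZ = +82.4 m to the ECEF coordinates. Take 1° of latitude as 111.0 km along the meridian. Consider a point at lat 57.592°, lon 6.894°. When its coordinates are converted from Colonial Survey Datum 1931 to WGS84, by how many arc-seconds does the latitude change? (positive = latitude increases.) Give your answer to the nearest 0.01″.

Δφ = -13.93″

sin φ = 0.844253, cos φ = 0.535945, sin λ = 0.120033, cos λ = 0.992770.
North component: ΔN = −sin φ cos λ·ΔX − sin φ sin λ·ΔY + cos φ·ΔZ = −(0.844253)(0.992770)(595.0) − (0.844253)(0.120033)(-246.9) + (0.535945)(82.4) = -429.52 m.
1° of latitude spans 111000 m, so Δφ = -429.52 / 111000 × 3600 = -13.930″.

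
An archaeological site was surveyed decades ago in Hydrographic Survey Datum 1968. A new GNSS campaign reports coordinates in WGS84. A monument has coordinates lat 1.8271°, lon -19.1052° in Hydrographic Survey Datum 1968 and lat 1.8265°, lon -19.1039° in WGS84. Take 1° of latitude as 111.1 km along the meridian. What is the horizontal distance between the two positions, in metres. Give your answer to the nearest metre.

Δφ = 1.8265° − 1.8271° = -0.0006°; Δλ = -19.1039° − -19.1052° = +0.0013°.
ΔN = Δφ × 111100 = -66.7 m; ΔE = Δλ × 111100 × cos(1.8271°) = +0.0013 × 111100 × 0.999492 = 144.4 m.
Distance = √(ΔE² + ΔN²) = √(144.4² + (-66.7)²) = 159.0 m.

159 m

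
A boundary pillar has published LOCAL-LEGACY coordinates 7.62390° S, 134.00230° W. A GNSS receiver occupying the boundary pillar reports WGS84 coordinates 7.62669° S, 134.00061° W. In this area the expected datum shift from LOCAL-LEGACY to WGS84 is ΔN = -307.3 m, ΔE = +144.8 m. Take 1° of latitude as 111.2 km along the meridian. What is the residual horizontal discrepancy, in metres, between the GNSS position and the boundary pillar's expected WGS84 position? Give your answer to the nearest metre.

42 m

Observed coordinate differences: Δφ = -0.00279°, Δλ = +0.00169°.
Converting to metres (1° lat = 111200 m, cos φ = 0.991160): observed ΔN = -310.2 m, observed ΔE = 186.3 m.
Subtracting the expected shift leaves a residual of -310.2 − (-307.3) = -2.9 m north and 186.3 − (144.8) = 41.5 m east.
Residual distance = √((-2.9)² + 41.5²) = 41.6 m.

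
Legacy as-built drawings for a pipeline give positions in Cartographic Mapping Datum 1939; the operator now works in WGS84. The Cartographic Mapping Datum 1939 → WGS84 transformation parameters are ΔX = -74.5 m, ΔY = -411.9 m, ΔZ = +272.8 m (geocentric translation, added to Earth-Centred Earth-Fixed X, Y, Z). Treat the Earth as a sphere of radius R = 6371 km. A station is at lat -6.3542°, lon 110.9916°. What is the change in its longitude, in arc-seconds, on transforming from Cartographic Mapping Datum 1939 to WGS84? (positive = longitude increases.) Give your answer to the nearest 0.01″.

Δλ = 7.07″

sin φ = -0.110675, cos φ = 0.993857, sin λ = 0.933633, cos λ = -0.358231.
East component: ΔE = −sin λ·ΔX + cos λ·ΔY = −(0.933633)(-74.5) + (-0.358231)(-411.9) = 217.11 m.
1° of latitude spans πR/180 = 111195 m; at latitude φ, 1° of longitude spans that × cos φ = 110511.8 m, so Δλ = 217.11 / 110511.8 × 3600 = 7.073″.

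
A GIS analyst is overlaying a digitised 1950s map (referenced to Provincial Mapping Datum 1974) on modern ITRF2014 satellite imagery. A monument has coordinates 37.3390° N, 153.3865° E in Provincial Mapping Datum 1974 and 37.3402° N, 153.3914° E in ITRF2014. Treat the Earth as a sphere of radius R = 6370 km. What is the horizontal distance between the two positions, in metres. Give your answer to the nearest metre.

Δφ = 37.3402° − 37.3390° = +0.0012°; Δλ = 153.3914° − 153.3865° = +0.0049°.
1° along a meridian = πR/180 = 111177 m.
ΔN = Δφ × 111177 = 133.4 m; ΔE = Δλ × 111177 × cos(37.3390°) = +0.0049 × 111177 × 0.795061 = 433.1 m.
Distance = √(ΔE² + ΔN²) = √(433.1² + 133.4²) = 453.2 m.

453 m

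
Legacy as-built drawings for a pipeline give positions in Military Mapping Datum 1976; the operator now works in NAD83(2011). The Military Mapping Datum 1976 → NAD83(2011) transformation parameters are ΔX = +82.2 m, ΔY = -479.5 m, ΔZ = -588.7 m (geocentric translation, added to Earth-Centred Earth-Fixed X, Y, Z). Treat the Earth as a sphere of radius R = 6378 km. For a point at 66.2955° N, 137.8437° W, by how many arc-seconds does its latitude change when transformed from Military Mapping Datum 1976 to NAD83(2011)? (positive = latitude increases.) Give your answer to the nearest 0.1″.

sin φ = 0.915631, cos φ = 0.402020, sin λ = -0.671155, cos λ = -0.741317.
North component: ΔN = −sin φ cos λ·ΔX − sin φ sin λ·ΔY + cos φ·ΔZ = −(0.915631)(-0.741317)(82.2) − (0.915631)(-0.671155)(-479.5) + (0.402020)(-588.7) = -475.54 m.
1° of latitude spans πR/180 = 111317 m, so Δφ = -475.54 / 111317 × 3600 = -15.379″.

Δφ = -15.4″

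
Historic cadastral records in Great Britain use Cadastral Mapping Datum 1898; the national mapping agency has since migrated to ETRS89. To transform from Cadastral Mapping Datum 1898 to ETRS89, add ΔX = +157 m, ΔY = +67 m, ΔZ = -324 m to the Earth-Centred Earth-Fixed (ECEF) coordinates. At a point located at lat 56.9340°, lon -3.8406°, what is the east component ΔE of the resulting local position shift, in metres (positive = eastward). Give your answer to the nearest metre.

The local east axis at (φ, λ) is (−sin λ, cos λ, 0), so ΔE = −sin(-3.8406°)·157 + cos(-3.8406°)·67 = 77.37 m.

ΔE = 77 m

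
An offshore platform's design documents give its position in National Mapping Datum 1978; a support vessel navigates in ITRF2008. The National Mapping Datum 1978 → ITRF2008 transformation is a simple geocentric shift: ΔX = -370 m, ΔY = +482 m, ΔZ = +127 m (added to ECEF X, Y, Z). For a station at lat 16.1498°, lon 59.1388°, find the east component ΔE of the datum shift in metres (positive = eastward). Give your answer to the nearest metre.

At φ = 16.1498°, λ = 59.1388°: sin φ = 0.278150, cos φ = 0.960538, sin λ = 0.858412, cos λ = 0.512960.
ΔE = −sin λ·ΔX + cos λ·ΔY = −(0.858412)·(-370) + (0.512960)·(482) = 564.86 m.

ΔE = 565 m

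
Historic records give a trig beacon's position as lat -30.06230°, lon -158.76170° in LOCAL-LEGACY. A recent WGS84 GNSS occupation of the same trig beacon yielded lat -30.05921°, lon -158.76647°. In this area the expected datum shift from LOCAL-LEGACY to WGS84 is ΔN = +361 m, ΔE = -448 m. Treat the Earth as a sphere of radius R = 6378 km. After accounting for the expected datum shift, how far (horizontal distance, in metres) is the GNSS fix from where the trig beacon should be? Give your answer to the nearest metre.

21 m

Observed coordinate differences: Δφ = +0.00309°, Δλ = -0.00477°.
Converting to metres (1° lat = 111317 m, cos φ = 0.865481): observed ΔN = 344.0 m, observed ΔE = -459.6 m.
Subtracting the expected shift leaves a residual of 344.0 − (361) = -17.0 m north and -459.6 − (-448) = -11.6 m east.
Residual distance = √((-17.0)² + (-11.6)²) = 20.6 m.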